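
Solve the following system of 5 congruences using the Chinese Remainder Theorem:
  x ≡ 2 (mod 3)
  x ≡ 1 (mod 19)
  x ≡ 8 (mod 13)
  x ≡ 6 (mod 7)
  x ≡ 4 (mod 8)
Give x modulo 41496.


Product of moduli M = 3 · 19 · 13 · 7 · 8 = 41496.
Merge one congruence at a time:
  Start: x ≡ 2 (mod 3).
  Combine with x ≡ 1 (mod 19); new modulus lcm = 57.
    Write x = 2 + 3·t and substitute into x ≡ 1 (mod 19): 3·t ≡ 1 − 2 = -1 (mod 19).
    Reduce coefficients mod 19: 3·t ≡ 18 (mod 19).
    The inverse of 3 mod 19 is 13 (since 3·13 = 39 = 2·19 + 1), so t ≡ 13·18 = 234 ≡ 6 (mod 19).
    Then x = 2 + 3·6 = 20, valid modulo lcm(3, 19) = 57: x ≡ 20 (mod 57).
  Combine with x ≡ 8 (mod 13); new modulus lcm = 741.
    Write x = 20 + 57·t and substitute into x ≡ 8 (mod 13): 57·t ≡ 8 − 20 = -12 (mod 13).
    Reduce coefficients mod 13: 5·t ≡ 1 (mod 13).
    The inverse of 5 mod 13 is 8 (since 5·8 = 40 = 3·13 + 1), so t ≡ 8·1 = 8 ≡ 8 (mod 13).
    Then x = 20 + 57·8 = 476, valid modulo lcm(57, 13) = 741: x ≡ 476 (mod 741).
  Combine with x ≡ 6 (mod 7); new modulus lcm = 5187.
    Write x = 476 + 741·t and substitute into x ≡ 6 (mod 7): 741·t ≡ 6 − 476 = -470 (mod 7).
    Reduce coefficients mod 7: 6·t ≡ 6 (mod 7).
    The inverse of 6 mod 7 is 6 (since 6·6 = 36 = 5·7 + 1), so t ≡ 6·6 = 36 ≡ 1 (mod 7).
    Then x = 476 + 741·1 = 1217, valid modulo lcm(741, 7) = 5187: x ≡ 1217 (mod 5187).
  Combine with x ≡ 4 (mod 8); new modulus lcm = 41496.
    Write x = 1217 + 5187·t and substitute into x ≡ 4 (mod 8): 5187·t ≡ 4 − 1217 = -1213 (mod 8).
    Reduce coefficients mod 8: 3·t ≡ 3 (mod 8).
    The inverse of 3 mod 8 is 3 (since 3·3 = 9 = 1·8 + 1), so t ≡ 3·3 = 9 ≡ 1 (mod 8).
    Then x = 1217 + 5187·1 = 6404, valid modulo lcm(5187, 8) = 41496: x ≡ 6404 (mod 41496).
Verify against each original: 6404 mod 3 = 2, 6404 mod 19 = 1, 6404 mod 13 = 8, 6404 mod 7 = 6, 6404 mod 8 = 4.

x ≡ 6404 (mod 41496).


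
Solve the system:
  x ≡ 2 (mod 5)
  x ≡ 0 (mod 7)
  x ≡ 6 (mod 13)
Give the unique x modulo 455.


Moduli 5, 7, 13 are pairwise coprime; by CRT there is a unique solution modulo M = 5 · 7 · 13 = 455.
Solve pairwise, accumulating the modulus:
  Start with x ≡ 2 (mod 5).
  Combine with x ≡ 0 (mod 7): since gcd(5, 7) = 1, we get a unique residue mod 35.
    Write x = 2 + 5·t and substitute into x ≡ 0 (mod 7): 5·t ≡ 0 − 2 = -2 (mod 7).
    Reduce coefficients mod 7: 5·t ≡ 5 (mod 7).
    The inverse of 5 mod 7 is 3 (since 5·3 = 15 = 2·7 + 1), so t ≡ 3·5 = 15 ≡ 1 (mod 7).
    Then x = 2 + 5·1 = 7, valid modulo lcm(5, 7) = 35: x ≡ 7 (mod 35).
  Combine with x ≡ 6 (mod 13): since gcd(35, 13) = 1, we get a unique residue mod 455.
    Write x = 7 + 35·t and substitute into x ≡ 6 (mod 13): 35·t ≡ 6 − 7 = -1 (mod 13).
    Reduce coefficients mod 13: 9·t ≡ 12 (mod 13).
    The inverse of 9 mod 13 is 3 (since 9·3 = 27 = 2·13 + 1), so t ≡ 3·12 = 36 ≡ 10 (mod 13).
    Then x = 7 + 35·10 = 357, valid modulo lcm(35, 13) = 455: x ≡ 357 (mod 455).
Verify: 357 mod 5 = 2 ✓, 357 mod 7 = 0 ✓, 357 mod 13 = 6 ✓.

x ≡ 357 (mod 455).


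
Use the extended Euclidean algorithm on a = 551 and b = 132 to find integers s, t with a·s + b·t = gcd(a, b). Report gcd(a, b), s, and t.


Euclidean algorithm on (551, 132) — divide until remainder is 0:
  551 = 4 · 132 + 23
  132 = 5 · 23 + 17
  23 = 1 · 17 + 6
  17 = 2 · 6 + 5
  6 = 1 · 5 + 1
  5 = 5 · 1 + 0
gcd(551, 132) = 1.
Track Bezout coefficients alongside the remainders: start with r₀ = 551 = a·1 + b·0 (s = 1, t = 0) and r₁ = 132 = a·0 + b·1 (s = 0, t = 1); each new remainder r_{k+1} = r_{k-1} − q_k·r_k inherits s_{k+1} = s_{k-1} − q_k·s_k, t_{k+1} = t_{k-1} − q_k·t_k, so r_k = a·s_k + b·t_k at every step:
  q = 4: r = 23, s = 1 − 4·0 = 1, t = 0 − 4·1 = -4  (check: 551·1 + 132·(-4) = 23)
  q = 5: r = 17, s = 0 − 5·1 = -5, t = 1 − 5·(-4) = 21  (check: 551·(-5) + 132·21 = 17)
  q = 1: r = 6, s = 1 − 1·(-5) = 6, t = -4 − 1·21 = -25  (check: 551·6 + 132·(-25) = 6)
  q = 2: r = 5, s = -5 − 2·6 = -17, t = 21 − 2·(-25) = 71  (check: 551·(-17) + 132·71 = 5)
  q = 1: r = 1, s = 6 − 1·(-17) = 23, t = -25 − 1·71 = -96  (check: 551·23 + 132·(-96) = 1)
The row with r = 1 (the gcd) gives the Bezout coefficients s = 23, t = -96.
Result: 551 · (23) + 132 · (-96) = 1.

gcd(551, 132) = 1; s = 23, t = -96 (check: 551·23 + 132·(-96) = 1).


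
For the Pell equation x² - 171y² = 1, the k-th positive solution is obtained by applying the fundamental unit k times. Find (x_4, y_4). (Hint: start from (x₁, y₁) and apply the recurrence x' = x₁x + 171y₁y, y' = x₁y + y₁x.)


Step 1: Find the fundamental solution (x₁, y₁) of x² - 171y² = 1.
  Expand √171 as a continued fraction. a₀ = ⌊√171⌋ = 13; iterate m_{k+1} = d_k·a_k − m_k, d_{k+1} = (171 − m_{k+1}²)/d_k, a_{k+1} = ⌊(a₀ + m_{k+1})/d_{k+1}⌋ (starting m₀ = 0, d₀ = 1), with convergents p_k = a_k·p_{k-1} + p_{k-2}, q_k = a_k·q_{k-1} + q_{k-2} (p₋₁ = 1, q₋₁ = 0):
  k = 0: a₀ = 13; p₀/q₀ = 13/1; p₀² − 171·q₀² = 169 − 171 = -2.
  k = 1: m = 13, d = 2, a = ⌊(13 + 13)/2⌋ = 13; p/q = (13·13 + 1)/(13·1 + 0) = 170/13; p² − 171·q² = 28900 − 28899 = 1.
  The first convergent with p² − 171·q² = 1 gives the fundamental solution (x₁, y₁) = (170, 13).
Step 2: Apply the recurrence (x_{n+1}, y_{n+1}) = (x₁x_n + 171y₁y_n, x₁y_n + y₁x_n) repeatedly.
  From (x_1, y_1) = (170, 13): x_2 = 170·170 + 171·13·13 = 57799; y_2 = 170·13 + 13·170 = 4420.
  From (x_2, y_2) = (57799, 4420): x_3 = 170·57799 + 171·13·4420 = 19651490; y_3 = 170·4420 + 13·57799 = 1502787.
  From (x_3, y_3) = (19651490, 1502787): x_4 = 170·19651490 + 171·13·1502787 = 6681448801; y_4 = 170·1502787 + 13·19651490 = 510943160.
Step 3: Verify x_4² - 171·y_4² = 44641758080384337601 - 44641758080384337600 = 1 (should be 1). ✓

(x_1, y_1) = (170, 13); (x_4, y_4) = (6681448801, 510943160).


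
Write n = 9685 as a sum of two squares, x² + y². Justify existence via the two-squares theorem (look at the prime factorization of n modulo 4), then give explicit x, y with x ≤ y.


Step 1: Factor n = 9685 = 5 · 13 · 149.
Step 2: Check the mod-4 condition on each prime factor: 5 ≡ 1 (mod 4), exponent 1; 13 ≡ 1 (mod 4), exponent 1; 149 ≡ 1 (mod 4), exponent 1.
All primes ≡ 3 (mod 4) appear to even exponent (or don't appear), so by the two-squares theorem n IS expressible as a sum of two squares.
Step 3: Build a representation. Here n = 5 · 13 · 149 is a product of primes ≡ 1 (mod 4). Each prime p ≡ 1 (mod 4) is itself a sum of two squares; find a² by testing p − a² for a perfect square:
  5: 5 − 1² = 4 = 2² ⇒ 5 = 1² + 2².
  13: 13 − 1² = 12, 13 − 2² = 9 = 3² ⇒ 13 = 2² + 3².
  149: 149 − 1² = 148, 149 − 2² = 145, 149 − 3² = 140, 149 − 4² = 133, 149 − 5² = 124, 149 − 6² = 113, 149 − 7² = 100 = 10² ⇒ 149 = 7² + 10².
  Combine using the Brahmagupta–Fibonacci identity (a² + b²)(c² + d²) = (ac − bd)² + (ad + bc)² = (ac + bd)² + (ad − bc)²:
  5 · 13 = 65: from (1² + 2²)(2² + 3²), take (1·2 − 2·3, 1·3 + 2·2) = (2 − 6, 3 + 4) = (-4, 7); dropping signs (only squares matter) gives (4, 7); check 4² + 7² = 16 + 49 = 65 ✓.
  65 · 149 = 9685: from (4² + 7²)(7² + 10²), take (4·7 − 7·10, 4·10 + 7·7) = (28 − 70, 40 + 49) = (-42, 89); dropping signs (only squares matter) gives (42, 89); check 42² + 89² = 1764 + 7921 = 9685 ✓.
Step 4: Order so x ≤ y and verify: 42² + 89² = 1764 + 7921 = 9685 = n. ✓

n = 9685 = 42² + 89² (one valid representation with x ≤ y).


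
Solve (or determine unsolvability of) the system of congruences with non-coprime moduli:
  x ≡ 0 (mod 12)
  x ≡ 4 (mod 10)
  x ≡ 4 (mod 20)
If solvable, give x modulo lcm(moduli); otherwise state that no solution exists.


Moduli 12, 10, 20 are not pairwise coprime, so CRT works modulo lcm(m_i) when all pairwise compatibility conditions hold.
Pairwise compatibility: gcd(m_i, m_j) must divide a_i - a_j for every pair.
Merge one congruence at a time:
  Start: x ≡ 0 (mod 12).
  Combine with x ≡ 4 (mod 10): gcd(12, 10) = 2; 4 - 0 = 4, which IS divisible by 2, so compatible.
    Write x = 0 + 12·t and substitute into x ≡ 4 (mod 10): 12·t ≡ 4 − 0 = 4 (mod 10).
    Divide the congruence (and modulus) by g = 2: 6·t ≡ 2 (mod 5).
    Reduce coefficients mod 5: 1·t ≡ 2 (mod 5).
    So t ≡ 2 (mod 5).
    Then x = 0 + 12·2 = 24, valid modulo lcm(12, 10) = 60: x ≡ 24 (mod 60).
  Combine with x ≡ 4 (mod 20): gcd(60, 20) = 20; 4 - 24 = -20, which IS divisible by 20, so compatible.
    Write x = 24 + 60·t and substitute into x ≡ 4 (mod 20): 60·t ≡ 4 − 24 = -20 (mod 20).
    Divide the congruence (and modulus) by g = 20: 3·t ≡ -1 (mod 1).
    Modulo 1 every t works; take t = 0.
    Then x = 24 + 60·0 = 24, valid modulo lcm(60, 20) = 60: x ≡ 24 (mod 60).
Verify: 24 mod 12 = 0, 24 mod 10 = 4, 24 mod 20 = 4.

x ≡ 24 (mod 60).


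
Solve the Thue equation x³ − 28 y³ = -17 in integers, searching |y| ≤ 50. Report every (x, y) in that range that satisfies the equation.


The equation is x³ - 28y³ = -17. For fixed y, x³ = 28·y³ − 17, so a solution requires the RHS to be a perfect cube.
Strategy: iterate y from -50 to 50, compute RHS = 28·y³ − 17, and check whether it is a (positive or negative) perfect cube.
Check small values of y:
  y = 0: RHS = -17 is not a perfect cube.
  y = 1: RHS = 11 is not a perfect cube.
  y = -1: RHS = -45 is not a perfect cube.
  y = 2: RHS = 207 is not a perfect cube.
  y = -2: RHS = -241 is not a perfect cube.
  y = 3: RHS = 739 is not a perfect cube.
  y = -3: RHS = -773 is not a perfect cube.
Continuing the search up to |y| = 50 finds no solutions either.
No (x, y) in the scanned range satisfies the equation.

No integer solutions with |y| ≤ 50.


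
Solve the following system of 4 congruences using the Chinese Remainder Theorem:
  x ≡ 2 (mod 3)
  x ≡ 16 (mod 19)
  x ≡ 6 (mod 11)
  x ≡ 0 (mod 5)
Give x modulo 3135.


Product of moduli M = 3 · 19 · 11 · 5 = 3135.
Merge one congruence at a time:
  Start: x ≡ 2 (mod 3).
  Combine with x ≡ 16 (mod 19); new modulus lcm = 57.
    Write x = 2 + 3·t and substitute into x ≡ 16 (mod 19): 3·t ≡ 16 − 2 = 14 (mod 19).
    The inverse of 3 mod 19 is 13 (since 3·13 = 39 = 2·19 + 1), so t ≡ 13·14 = 182 ≡ 11 (mod 19).
    Then x = 2 + 3·11 = 35, valid modulo lcm(3, 19) = 57: x ≡ 35 (mod 57).
  Combine with x ≡ 6 (mod 11); new modulus lcm = 627.
    Write x = 35 + 57·t and substitute into x ≡ 6 (mod 11): 57·t ≡ 6 − 35 = -29 (mod 11).
    Reduce coefficients mod 11: 2·t ≡ 4 (mod 11).
    The inverse of 2 mod 11 is 6 (since 2·6 = 12 = 1·11 + 1), so t ≡ 6·4 = 24 ≡ 2 (mod 11).
    Then x = 35 + 57·2 = 149, valid modulo lcm(57, 11) = 627: x ≡ 149 (mod 627).
  Combine with x ≡ 0 (mod 5); new modulus lcm = 3135.
    Write x = 149 + 627·t and substitute into x ≡ 0 (mod 5): 627·t ≡ 0 − 149 = -149 (mod 5).
    Reduce coefficients mod 5: 2·t ≡ 1 (mod 5).
    The inverse of 2 mod 5 is 3 (since 2·3 = 6 = 1·5 + 1), so t ≡ 3·1 = 3 ≡ 3 (mod 5).
    Then x = 149 + 627·3 = 2030, valid modulo lcm(627, 5) = 3135: x ≡ 2030 (mod 3135).
Verify against each original: 2030 mod 3 = 2, 2030 mod 19 = 16, 2030 mod 11 = 6, 2030 mod 5 = 0.

x ≡ 2030 (mod 3135).


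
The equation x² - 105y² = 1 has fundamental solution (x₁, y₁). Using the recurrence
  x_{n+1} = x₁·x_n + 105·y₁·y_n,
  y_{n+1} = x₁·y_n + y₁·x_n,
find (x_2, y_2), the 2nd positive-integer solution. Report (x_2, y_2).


Step 1: Find the fundamental solution (x₁, y₁) of x² - 105y² = 1.
  Expand √105 as a continued fraction. a₀ = ⌊√105⌋ = 10; iterate m_{k+1} = d_k·a_k − m_k, d_{k+1} = (105 − m_{k+1}²)/d_k, a_{k+1} = ⌊(a₀ + m_{k+1})/d_{k+1}⌋ (starting m₀ = 0, d₀ = 1), with convergents p_k = a_k·p_{k-1} + p_{k-2}, q_k = a_k·q_{k-1} + q_{k-2} (p₋₁ = 1, q₋₁ = 0):
  k = 0: a₀ = 10; p₀/q₀ = 10/1; p₀² − 105·q₀² = 100 − 105 = -5.
  k = 1: m = 10, d = 5, a = ⌊(10 + 10)/5⌋ = 4; p/q = (4·10 + 1)/(4·1 + 0) = 41/4; p² − 105·q² = 1681 − 1680 = 1.
  The first convergent with p² − 105·q² = 1 gives the fundamental solution (x₁, y₁) = (41, 4).
Step 2: Apply the recurrence (x_{n+1}, y_{n+1}) = (x₁x_n + 105y₁y_n, x₁y_n + y₁x_n) repeatedly.
  From (x_1, y_1) = (41, 4): x_2 = 41·41 + 105·4·4 = 3361; y_2 = 41·4 + 4·41 = 328.
Step 3: Verify x_2² - 105·y_2² = 11296321 - 11296320 = 1 (should be 1). ✓

(x_1, y_1) = (41, 4); (x_2, y_2) = (3361, 328).


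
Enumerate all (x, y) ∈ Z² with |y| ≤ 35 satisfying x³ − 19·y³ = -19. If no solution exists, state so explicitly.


The equation is x³ - 19y³ = -19. For fixed y, x³ = 19·y³ − 19, so a solution requires the RHS to be a perfect cube.
Strategy: iterate y from -35 to 35, compute RHS = 19·y³ − 19, and check whether it is a (positive or negative) perfect cube.
Check small values of y:
  y = 0: RHS = -19 is not a perfect cube.
  y = 1: RHS = 0 = (0)³ ⇒ x = 0 works.
  y = -1: RHS = -38 is not a perfect cube.
  y = 2: RHS = 133 is not a perfect cube.
  y = -2: RHS = -171 is not a perfect cube.
  y = 3: RHS = 494 is not a perfect cube.
  y = -3: RHS = -532 is not a perfect cube.
Continuing the search up to |y| = 35 finds no further solutions beyond those listed.
Collected solutions: (0, 1).

Solutions (with |y| ≤ 35): (0, 1).


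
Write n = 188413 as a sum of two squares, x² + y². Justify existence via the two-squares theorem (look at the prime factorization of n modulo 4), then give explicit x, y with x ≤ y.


Step 1: Factor n = 188413 = 29 · 73 · 89.
Step 2: Check the mod-4 condition on each prime factor: 29 ≡ 1 (mod 4), exponent 1; 73 ≡ 1 (mod 4), exponent 1; 89 ≡ 1 (mod 4), exponent 1.
All primes ≡ 3 (mod 4) appear to even exponent (or don't appear), so by the two-squares theorem n IS expressible as a sum of two squares.
Step 3: Build a representation. Here n = 29 · 73 · 89 is a product of primes ≡ 1 (mod 4). Each prime p ≡ 1 (mod 4) is itself a sum of two squares; find a² by testing p − a² for a perfect square:
  29: 29 − 1² = 28, 29 − 2² = 25 = 5² ⇒ 29 = 2² + 5².
  73: 73 − 1² = 72, 73 − 2² = 69, 73 − 3² = 64 = 8² ⇒ 73 = 3² + 8².
  89: 89 − 1² = 88, 89 − 2² = 85, 89 − 3² = 80, 89 − 4² = 73, 89 − 5² = 64 = 8² ⇒ 89 = 5² + 8².
  Combine using the Brahmagupta–Fibonacci identity (a² + b²)(c² + d²) = (ac − bd)² + (ad + bc)² = (ac + bd)² + (ad − bc)²:
  29 · 73 = 2117: from (2² + 5²)(3² + 8²), take (2·3 − 5·8, 2·8 + 5·3) = (6 − 40, 16 + 15) = (-34, 31); dropping signs (only squares matter) gives (34, 31); check 34² + 31² = 1156 + 961 = 2117 ✓.
  2117 · 89 = 188413: from (34² + 31²)(5² + 8²), take (34·5 − 31·8, 34·8 + 31·5) = (170 − 248, 272 + 155) = (-78, 427); dropping signs (only squares matter) gives (78, 427); check 78² + 427² = 6084 + 182329 = 188413 ✓.
Step 4: Order so x ≤ y and verify: 78² + 427² = 6084 + 182329 = 188413 = n. ✓

n = 188413 = 78² + 427² (one valid representation with x ≤ y).


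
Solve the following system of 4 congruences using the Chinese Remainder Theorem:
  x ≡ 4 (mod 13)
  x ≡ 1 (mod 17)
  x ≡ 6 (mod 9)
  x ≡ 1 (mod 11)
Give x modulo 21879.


Product of moduli M = 13 · 17 · 9 · 11 = 21879.
Merge one congruence at a time:
  Start: x ≡ 4 (mod 13).
  Combine with x ≡ 1 (mod 17); new modulus lcm = 221.
    Write x = 4 + 13·t and substitute into x ≡ 1 (mod 17): 13·t ≡ 1 − 4 = -3 (mod 17).
    Reduce coefficients mod 17: 13·t ≡ 14 (mod 17).
    The inverse of 13 mod 17 is 4 (since 13·4 = 52 = 3·17 + 1), so t ≡ 4·14 = 56 ≡ 5 (mod 17).
    Then x = 4 + 13·5 = 69, valid modulo lcm(13, 17) = 221: x ≡ 69 (mod 221).
  Combine with x ≡ 6 (mod 9); new modulus lcm = 1989.
    Write x = 69 + 221·t and substitute into x ≡ 6 (mod 9): 221·t ≡ 6 − 69 = -63 (mod 9).
    Reduce coefficients mod 9: 5·t ≡ 0 (mod 9).
    The inverse of 5 mod 9 is 2 (since 5·2 = 10 = 1·9 + 1), so t ≡ 2·0 = 0 ≡ 0 (mod 9).
    Then x = 69 + 221·0 = 69, valid modulo lcm(221, 9) = 1989: x ≡ 69 (mod 1989).
  Combine with x ≡ 1 (mod 11); new modulus lcm = 21879.
    Write x = 69 + 1989·t and substitute into x ≡ 1 (mod 11): 1989·t ≡ 1 − 69 = -68 (mod 11).
    Reduce coefficients mod 11: 9·t ≡ 9 (mod 11).
    The inverse of 9 mod 11 is 5 (since 9·5 = 45 = 4·11 + 1), so t ≡ 5·9 = 45 ≡ 1 (mod 11).
    Then x = 69 + 1989·1 = 2058, valid modulo lcm(1989, 11) = 21879: x ≡ 2058 (mod 21879).
Verify against each original: 2058 mod 13 = 4, 2058 mod 17 = 1, 2058 mod 9 = 6, 2058 mod 11 = 1.

x ≡ 2058 (mod 21879).


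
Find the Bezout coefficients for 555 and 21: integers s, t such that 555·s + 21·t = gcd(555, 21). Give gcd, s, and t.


Euclidean algorithm on (555, 21) — divide until remainder is 0:
  555 = 26 · 21 + 9
  21 = 2 · 9 + 3
  9 = 3 · 3 + 0
gcd(555, 21) = 3.
Track Bezout coefficients alongside the remainders: start with r₀ = 555 = a·1 + b·0 (s = 1, t = 0) and r₁ = 21 = a·0 + b·1 (s = 0, t = 1); each new remainder r_{k+1} = r_{k-1} − q_k·r_k inherits s_{k+1} = s_{k-1} − q_k·s_k, t_{k+1} = t_{k-1} − q_k·t_k, so r_k = a·s_k + b·t_k at every step:
  q = 26: r = 9, s = 1 − 26·0 = 1, t = 0 − 26·1 = -26  (check: 555·1 + 21·(-26) = 9)
  q = 2: r = 3, s = 0 − 2·1 = -2, t = 1 − 2·(-26) = 53  (check: 555·(-2) + 21·53 = 3)
The row with r = 3 (the gcd) gives the Bezout coefficients s = -2, t = 53.
Result: 555 · (-2) + 21 · (53) = 3.

gcd(555, 21) = 3; s = -2, t = 53 (check: 555·(-2) + 21·53 = 3).


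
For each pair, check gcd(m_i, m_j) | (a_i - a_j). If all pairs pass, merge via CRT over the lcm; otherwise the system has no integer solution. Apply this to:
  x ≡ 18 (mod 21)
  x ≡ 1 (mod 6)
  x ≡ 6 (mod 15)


Moduli 21, 6, 15 are not pairwise coprime, so CRT works modulo lcm(m_i) when all pairwise compatibility conditions hold.
Pairwise compatibility: gcd(m_i, m_j) must divide a_i - a_j for every pair.
Merge one congruence at a time:
  Start: x ≡ 18 (mod 21).
  Combine with x ≡ 1 (mod 6): gcd(21, 6) = 3, and 1 - 18 = -17 is NOT divisible by 3.
    ⇒ system is inconsistent (no integer solution).

No solution (the system is inconsistent).


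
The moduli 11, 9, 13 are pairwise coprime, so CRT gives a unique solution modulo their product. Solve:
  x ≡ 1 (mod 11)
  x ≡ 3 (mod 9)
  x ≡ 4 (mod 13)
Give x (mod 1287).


Moduli 11, 9, 13 are pairwise coprime; by CRT there is a unique solution modulo M = 11 · 9 · 13 = 1287.
Solve pairwise, accumulating the modulus:
  Start with x ≡ 1 (mod 11).
  Combine with x ≡ 3 (mod 9): since gcd(11, 9) = 1, we get a unique residue mod 99.
    Write x = 1 + 11·t and substitute into x ≡ 3 (mod 9): 11·t ≡ 3 − 1 = 2 (mod 9).
    Reduce coefficients mod 9: 2·t ≡ 2 (mod 9).
    The inverse of 2 mod 9 is 5 (since 2·5 = 10 = 1·9 + 1), so t ≡ 5·2 = 10 ≡ 1 (mod 9).
    Then x = 1 + 11·1 = 12, valid modulo lcm(11, 9) = 99: x ≡ 12 (mod 99).
  Combine with x ≡ 4 (mod 13): since gcd(99, 13) = 1, we get a unique residue mod 1287.
    Write x = 12 + 99·t and substitute into x ≡ 4 (mod 13): 99·t ≡ 4 − 12 = -8 (mod 13).
    Reduce coefficients mod 13: 8·t ≡ 5 (mod 13).
    The inverse of 8 mod 13 is 5 (since 8·5 = 40 = 3·13 + 1), so t ≡ 5·5 = 25 ≡ 12 (mod 13).
    Then x = 12 + 99·12 = 1200, valid modulo lcm(99, 13) = 1287: x ≡ 1200 (mod 1287).
Verify: 1200 mod 11 = 1 ✓, 1200 mod 9 = 3 ✓, 1200 mod 13 = 4 ✓.

x ≡ 1200 (mod 1287).


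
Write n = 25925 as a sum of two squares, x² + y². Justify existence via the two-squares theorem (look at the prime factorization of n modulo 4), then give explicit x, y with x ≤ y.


Step 1: Factor n = 25925 = 5^2 · 17 · 61.
Step 2: Check the mod-4 condition on each prime factor: 5 ≡ 1 (mod 4), exponent 2; 17 ≡ 1 (mod 4), exponent 1; 61 ≡ 1 (mod 4), exponent 1.
All primes ≡ 3 (mod 4) appear to even exponent (or don't appear), so by the two-squares theorem n IS expressible as a sum of two squares.
Step 3: Build a representation. Group n = k² · m with k = 5 and m = 17 · 61 = 1037 (a product of primes ≡ 1 (mod 4)); a representation of m scales to one of n via (k·x)² + (k·y)² = k²(x² + y²). Each prime p ≡ 1 (mod 4) is itself a sum of two squares; find a² by testing p − a² for a perfect square:
  17: 17 − 1² = 16 = 4² ⇒ 17 = 1² + 4².
  61: 61 − 1² = 60, 61 − 2² = 57, 61 − 3² = 52, 61 − 4² = 45, 61 − 5² = 36 = 6² ⇒ 61 = 5² + 6².
  Combine using the Brahmagupta–Fibonacci identity (a² + b²)(c² + d²) = (ac − bd)² + (ad + bc)² = (ac + bd)² + (ad − bc)²:
  17 · 61 = 1037: from (1² + 4²)(5² + 6²), take (1·5 − 4·6, 1·6 + 4·5) = (5 − 24, 6 + 20) = (-19, 26); dropping signs (only squares matter) gives (19, 26); check 19² + 26² = 361 + 676 = 1037 ✓.
  Scale by k = 5: (5·19, 5·26) = (95, 130).
Step 4: Order so x ≤ y and verify: 95² + 130² = 9025 + 16900 = 25925 = n. ✓

n = 25925 = 95² + 130² (one valid representation with x ≤ y).


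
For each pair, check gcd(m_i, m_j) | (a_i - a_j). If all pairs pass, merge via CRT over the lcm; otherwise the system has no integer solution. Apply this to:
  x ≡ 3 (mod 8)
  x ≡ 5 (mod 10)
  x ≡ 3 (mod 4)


Moduli 8, 10, 4 are not pairwise coprime, so CRT works modulo lcm(m_i) when all pairwise compatibility conditions hold.
Pairwise compatibility: gcd(m_i, m_j) must divide a_i - a_j for every pair.
Merge one congruence at a time:
  Start: x ≡ 3 (mod 8).
  Combine with x ≡ 5 (mod 10): gcd(8, 10) = 2; 5 - 3 = 2, which IS divisible by 2, so compatible.
    Write x = 3 + 8·t and substitute into x ≡ 5 (mod 10): 8·t ≡ 5 − 3 = 2 (mod 10).
    Divide the congruence (and modulus) by g = 2: 4·t ≡ 1 (mod 5).
    The inverse of 4 mod 5 is 4 (since 4·4 = 16 = 3·5 + 1), so t ≡ 4·1 = 4 ≡ 4 (mod 5).
    Then x = 3 + 8·4 = 35, valid modulo lcm(8, 10) = 40: x ≡ 35 (mod 40).
  Combine with x ≡ 3 (mod 4): gcd(40, 4) = 4; 3 - 35 = -32, which IS divisible by 4, so compatible.
    Write x = 35 + 40·t and substitute into x ≡ 3 (mod 4): 40·t ≡ 3 − 35 = -32 (mod 4).
    Divide the congruence (and modulus) by g = 4: 10·t ≡ -8 (mod 1).
    Modulo 1 every t works; take t = 0.
    Then x = 35 + 40·0 = 35, valid modulo lcm(40, 4) = 40: x ≡ 35 (mod 40).
Verify: 35 mod 8 = 3, 35 mod 10 = 5, 35 mod 4 = 3.

x ≡ 35 (mod 40).


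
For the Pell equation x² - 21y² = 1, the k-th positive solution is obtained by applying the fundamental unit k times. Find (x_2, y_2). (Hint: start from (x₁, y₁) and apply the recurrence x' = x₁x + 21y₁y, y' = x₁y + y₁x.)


Step 1: Find the fundamental solution (x₁, y₁) of x² - 21y² = 1.
  Expand √21 as a continued fraction. a₀ = ⌊√21⌋ = 4; iterate m_{k+1} = d_k·a_k − m_k, d_{k+1} = (21 − m_{k+1}²)/d_k, a_{k+1} = ⌊(a₀ + m_{k+1})/d_{k+1}⌋ (starting m₀ = 0, d₀ = 1), with convergents p_k = a_k·p_{k-1} + p_{k-2}, q_k = a_k·q_{k-1} + q_{k-2} (p₋₁ = 1, q₋₁ = 0):
  k = 0: a₀ = 4; p₀/q₀ = 4/1; p₀² − 21·q₀² = 16 − 21 = -5.
  k = 1: m = 4, d = 5, a = ⌊(4 + 4)/5⌋ = 1; p/q = (1·4 + 1)/(1·1 + 0) = 5/1; p² − 21·q² = 25 − 21 = 4.
  k = 2: m = 1, d = 4, a = ⌊(4 + 1)/4⌋ = 1; p/q = (1·5 + 4)/(1·1 + 1) = 9/2; p² − 21·q² = 81 − 84 = -3.
  k = 3: m = 3, d = 3, a = ⌊(4 + 3)/3⌋ = 2; p/q = (2·9 + 5)/(2·2 + 1) = 23/5; p² − 21·q² = 529 − 525 = 4.
  k = 4: m = 3, d = 4, a = ⌊(4 + 3)/4⌋ = 1; p/q = (1·23 + 9)/(1·5 + 2) = 32/7; p² − 21·q² = 1024 − 1029 = -5.
  k = 5: m = 1, d = 5, a = ⌊(4 + 1)/5⌋ = 1; p/q = (1·32 + 23)/(1·7 + 5) = 55/12; p² − 21·q² = 3025 − 3024 = 1.
  The first convergent with p² − 21·q² = 1 gives the fundamental solution (x₁, y₁) = (55, 12).
Step 2: Apply the recurrence (x_{n+1}, y_{n+1}) = (x₁x_n + 21y₁y_n, x₁y_n + y₁x_n) repeatedly.
  From (x_1, y_1) = (55, 12): x_2 = 55·55 + 21·12·12 = 6049; y_2 = 55·12 + 12·55 = 1320.
Step 3: Verify x_2² - 21·y_2² = 36590401 - 36590400 = 1 (should be 1). ✓

(x_1, y_1) = (55, 12); (x_2, y_2) = (6049, 1320).


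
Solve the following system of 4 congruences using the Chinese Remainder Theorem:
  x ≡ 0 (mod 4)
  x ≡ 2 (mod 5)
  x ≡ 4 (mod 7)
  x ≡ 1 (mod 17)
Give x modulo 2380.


Product of moduli M = 4 · 5 · 7 · 17 = 2380.
Merge one congruence at a time:
  Start: x ≡ 0 (mod 4).
  Combine with x ≡ 2 (mod 5); new modulus lcm = 20.
    Write x = 0 + 4·t and substitute into x ≡ 2 (mod 5): 4·t ≡ 2 − 0 = 2 (mod 5).
    The inverse of 4 mod 5 is 4 (since 4·4 = 16 = 3·5 + 1), so t ≡ 4·2 = 8 ≡ 3 (mod 5).
    Then x = 0 + 4·3 = 12, valid modulo lcm(4, 5) = 20: x ≡ 12 (mod 20).
  Combine with x ≡ 4 (mod 7); new modulus lcm = 140.
    Write x = 12 + 20·t and substitute into x ≡ 4 (mod 7): 20·t ≡ 4 − 12 = -8 (mod 7).
    Reduce coefficients mod 7: 6·t ≡ 6 (mod 7).
    The inverse of 6 mod 7 is 6 (since 6·6 = 36 = 5·7 + 1), so t ≡ 6·6 = 36 ≡ 1 (mod 7).
    Then x = 12 + 20·1 = 32, valid modulo lcm(20, 7) = 140: x ≡ 32 (mod 140).
  Combine with x ≡ 1 (mod 17); new modulus lcm = 2380.
    Write x = 32 + 140·t and substitute into x ≡ 1 (mod 17): 140·t ≡ 1 − 32 = -31 (mod 17).
    Reduce coefficients mod 17: 4·t ≡ 3 (mod 17).
    The inverse of 4 mod 17 is 13 (since 4·13 = 52 = 3·17 + 1), so t ≡ 13·3 = 39 ≡ 5 (mod 17).
    Then x = 32 + 140·5 = 732, valid modulo lcm(140, 17) = 2380: x ≡ 732 (mod 2380).
Verify against each original: 732 mod 4 = 0, 732 mod 5 = 2, 732 mod 7 = 4, 732 mod 17 = 1.

x ≡ 732 (mod 2380).


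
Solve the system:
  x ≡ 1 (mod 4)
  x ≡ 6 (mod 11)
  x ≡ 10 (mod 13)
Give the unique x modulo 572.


Moduli 4, 11, 13 are pairwise coprime; by CRT there is a unique solution modulo M = 4 · 11 · 13 = 572.
Solve pairwise, accumulating the modulus:
  Start with x ≡ 1 (mod 4).
  Combine with x ≡ 6 (mod 11): since gcd(4, 11) = 1, we get a unique residue mod 44.
    Write x = 1 + 4·t and substitute into x ≡ 6 (mod 11): 4·t ≡ 6 − 1 = 5 (mod 11).
    The inverse of 4 mod 11 is 3 (since 4·3 = 12 = 1·11 + 1), so t ≡ 3·5 = 15 ≡ 4 (mod 11).
    Then x = 1 + 4·4 = 17, valid modulo lcm(4, 11) = 44: x ≡ 17 (mod 44).
  Combine with x ≡ 10 (mod 13): since gcd(44, 13) = 1, we get a unique residue mod 572.
    Write x = 17 + 44·t and substitute into x ≡ 10 (mod 13): 44·t ≡ 10 − 17 = -7 (mod 13).
    Reduce coefficients mod 13: 5·t ≡ 6 (mod 13).
    The inverse of 5 mod 13 is 8 (since 5·8 = 40 = 3·13 + 1), so t ≡ 8·6 = 48 ≡ 9 (mod 13).
    Then x = 17 + 44·9 = 413, valid modulo lcm(44, 13) = 572: x ≡ 413 (mod 572).
Verify: 413 mod 4 = 1 ✓, 413 mod 11 = 6 ✓, 413 mod 13 = 10 ✓.

x ≡ 413 (mod 572).


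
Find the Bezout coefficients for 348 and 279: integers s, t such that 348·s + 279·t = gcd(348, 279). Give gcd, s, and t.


Euclidean algorithm on (348, 279) — divide until remainder is 0:
  348 = 1 · 279 + 69
  279 = 4 · 69 + 3
  69 = 23 · 3 + 0
gcd(348, 279) = 3.
Track Bezout coefficients alongside the remainders: start with r₀ = 348 = a·1 + b·0 (s = 1, t = 0) and r₁ = 279 = a·0 + b·1 (s = 0, t = 1); each new remainder r_{k+1} = r_{k-1} − q_k·r_k inherits s_{k+1} = s_{k-1} − q_k·s_k, t_{k+1} = t_{k-1} − q_k·t_k, so r_k = a·s_k + b·t_k at every step:
  q = 1: r = 69, s = 1 − 1·0 = 1, t = 0 − 1·1 = -1  (check: 348·1 + 279·(-1) = 69)
  q = 4: r = 3, s = 0 − 4·1 = -4, t = 1 − 4·(-1) = 5  (check: 348·(-4) + 279·5 = 3)
The row with r = 3 (the gcd) gives the Bezout coefficients s = -4, t = 5.
Result: 348 · (-4) + 279 · (5) = 3.

gcd(348, 279) = 3; s = -4, t = 5 (check: 348·(-4) + 279·5 = 3).


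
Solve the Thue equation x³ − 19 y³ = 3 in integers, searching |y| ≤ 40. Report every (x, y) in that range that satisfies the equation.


The equation is x³ - 19y³ = 3. For fixed y, x³ = 19·y³ + 3, so a solution requires the RHS to be a perfect cube.
Strategy: iterate y from -40 to 40, compute RHS = 19·y³ + 3, and check whether it is a (positive or negative) perfect cube.
Check small values of y:
  y = 0: RHS = 3 is not a perfect cube.
  y = 1: RHS = 22 is not a perfect cube.
  y = -1: RHS = -16 is not a perfect cube.
  y = 2: RHS = 155 is not a perfect cube.
  y = -2: RHS = -149 is not a perfect cube.
  y = 3: RHS = 516 is not a perfect cube.
  y = -3: RHS = -510 is not a perfect cube.
Continuing the search up to |y| = 40 finds no solutions either.
No (x, y) in the scanned range satisfies the equation.

No integer solutions with |y| ≤ 40.


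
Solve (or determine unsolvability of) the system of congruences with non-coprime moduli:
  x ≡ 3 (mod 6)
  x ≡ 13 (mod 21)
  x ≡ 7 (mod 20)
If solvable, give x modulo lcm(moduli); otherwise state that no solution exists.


Moduli 6, 21, 20 are not pairwise coprime, so CRT works modulo lcm(m_i) when all pairwise compatibility conditions hold.
Pairwise compatibility: gcd(m_i, m_j) must divide a_i - a_j for every pair.
Merge one congruence at a time:
  Start: x ≡ 3 (mod 6).
  Combine with x ≡ 13 (mod 21): gcd(6, 21) = 3, and 13 - 3 = 10 is NOT divisible by 3.
    ⇒ system is inconsistent (no integer solution).

No solution (the system is inconsistent).


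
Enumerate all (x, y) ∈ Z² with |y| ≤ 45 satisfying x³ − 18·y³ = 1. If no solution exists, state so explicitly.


The equation is x³ - 18y³ = 1. For fixed y, x³ = 18·y³ + 1, so a solution requires the RHS to be a perfect cube.
Strategy: iterate y from -45 to 45, compute RHS = 18·y³ + 1, and check whether it is a (positive or negative) perfect cube.
Check small values of y:
  y = 0: RHS = 1 = (1)³ ⇒ x = 1 works.
  y = 1: RHS = 19 is not a perfect cube.
  y = -1: RHS = -17 is not a perfect cube.
  y = 2: RHS = 145 is not a perfect cube.
  y = -2: RHS = -143 is not a perfect cube.
  y = 3: RHS = 487 is not a perfect cube.
  y = -3: RHS = -485 is not a perfect cube.
Continuing the search up to |y| = 45 finds no further solutions beyond those listed.
Collected solutions: (1, 0).

Solutions (with |y| ≤ 45): (1, 0).


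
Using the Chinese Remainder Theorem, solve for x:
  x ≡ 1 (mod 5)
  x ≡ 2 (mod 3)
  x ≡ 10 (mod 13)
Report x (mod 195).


Moduli 5, 3, 13 are pairwise coprime; by CRT there is a unique solution modulo M = 5 · 3 · 13 = 195.
Solve pairwise, accumulating the modulus:
  Start with x ≡ 1 (mod 5).
  Combine with x ≡ 2 (mod 3): since gcd(5, 3) = 1, we get a unique residue mod 15.
    Write x = 1 + 5·t and substitute into x ≡ 2 (mod 3): 5·t ≡ 2 − 1 = 1 (mod 3).
    Reduce coefficients mod 3: 2·t ≡ 1 (mod 3).
    The inverse of 2 mod 3 is 2 (since 2·2 = 4 = 1·3 + 1), so t ≡ 2·1 = 2 ≡ 2 (mod 3).
    Then x = 1 + 5·2 = 11, valid modulo lcm(5, 3) = 15: x ≡ 11 (mod 15).
  Combine with x ≡ 10 (mod 13): since gcd(15, 13) = 1, we get a unique residue mod 195.
    Write x = 11 + 15·t and substitute into x ≡ 10 (mod 13): 15·t ≡ 10 − 11 = -1 (mod 13).
    Reduce coefficients mod 13: 2·t ≡ 12 (mod 13).
    The inverse of 2 mod 13 is 7 (since 2·7 = 14 = 1·13 + 1), so t ≡ 7·12 = 84 ≡ 6 (mod 13).
    Then x = 11 + 15·6 = 101, valid modulo lcm(15, 13) = 195: x ≡ 101 (mod 195).
Verify: 101 mod 5 = 1 ✓, 101 mod 3 = 2 ✓, 101 mod 13 = 10 ✓.

x ≡ 101 (mod 195).


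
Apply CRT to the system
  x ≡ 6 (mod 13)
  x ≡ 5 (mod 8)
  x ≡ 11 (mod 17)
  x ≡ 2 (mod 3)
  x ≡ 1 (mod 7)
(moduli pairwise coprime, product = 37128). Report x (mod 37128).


Product of moduli M = 13 · 8 · 17 · 3 · 7 = 37128.
Merge one congruence at a time:
  Start: x ≡ 6 (mod 13).
  Combine with x ≡ 5 (mod 8); new modulus lcm = 104.
    Write x = 6 + 13·t and substitute into x ≡ 5 (mod 8): 13·t ≡ 5 − 6 = -1 (mod 8).
    Reduce coefficients mod 8: 5·t ≡ 7 (mod 8).
    The inverse of 5 mod 8 is 5 (since 5·5 = 25 = 3·8 + 1), so t ≡ 5·7 = 35 ≡ 3 (mod 8).
    Then x = 6 + 13·3 = 45, valid modulo lcm(13, 8) = 104: x ≡ 45 (mod 104).
  Combine with x ≡ 11 (mod 17); new modulus lcm = 1768.
    Write x = 45 + 104·t and substitute into x ≡ 11 (mod 17): 104·t ≡ 11 − 45 = -34 (mod 17).
    Reduce coefficients mod 17: 2·t ≡ 0 (mod 17).
    The inverse of 2 mod 17 is 9 (since 2·9 = 18 = 1·17 + 1), so t ≡ 9·0 = 0 ≡ 0 (mod 17).
    Then x = 45 + 104·0 = 45, valid modulo lcm(104, 17) = 1768: x ≡ 45 (mod 1768).
  Combine with x ≡ 2 (mod 3); new modulus lcm = 5304.
    Write x = 45 + 1768·t and substitute into x ≡ 2 (mod 3): 1768·t ≡ 2 − 45 = -43 (mod 3).
    Reduce coefficients mod 3: 1·t ≡ 2 (mod 3).
    So t ≡ 2 (mod 3).
    Then x = 45 + 1768·2 = 3581, valid modulo lcm(1768, 3) = 5304: x ≡ 3581 (mod 5304).
  Combine with x ≡ 1 (mod 7); new modulus lcm = 37128.
    Write x = 3581 + 5304·t and substitute into x ≡ 1 (mod 7): 5304·t ≡ 1 − 3581 = -3580 (mod 7).
    Reduce coefficients mod 7: 5·t ≡ 4 (mod 7).
    The inverse of 5 mod 7 is 3 (since 5·3 = 15 = 2·7 + 1), so t ≡ 3·4 = 12 ≡ 5 (mod 7).
    Then x = 3581 + 5304·5 = 30101, valid modulo lcm(5304, 7) = 37128: x ≡ 30101 (mod 37128).
Verify against each original: 30101 mod 13 = 6, 30101 mod 8 = 5, 30101 mod 17 = 11, 30101 mod 3 = 2, 30101 mod 7 = 1.

x ≡ 30101 (mod 37128).


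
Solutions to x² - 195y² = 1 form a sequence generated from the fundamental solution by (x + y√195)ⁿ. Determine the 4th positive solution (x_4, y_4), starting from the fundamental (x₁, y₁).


Step 1: Find the fundamental solution (x₁, y₁) of x² - 195y² = 1.
  Expand √195 as a continued fraction. a₀ = ⌊√195⌋ = 13; iterate m_{k+1} = d_k·a_k − m_k, d_{k+1} = (195 − m_{k+1}²)/d_k, a_{k+1} = ⌊(a₀ + m_{k+1})/d_{k+1}⌋ (starting m₀ = 0, d₀ = 1), with convergents p_k = a_k·p_{k-1} + p_{k-2}, q_k = a_k·q_{k-1} + q_{k-2} (p₋₁ = 1, q₋₁ = 0):
  k = 0: a₀ = 13; p₀/q₀ = 13/1; p₀² − 195·q₀² = 169 − 195 = -26.
  k = 1: m = 13, d = 26, a = ⌊(13 + 13)/26⌋ = 1; p/q = (1·13 + 1)/(1·1 + 0) = 14/1; p² − 195·q² = 196 − 195 = 1.
  The first convergent with p² − 195·q² = 1 gives the fundamental solution (x₁, y₁) = (14, 1).
Step 2: Apply the recurrence (x_{n+1}, y_{n+1}) = (x₁x_n + 195y₁y_n, x₁y_n + y₁x_n) repeatedly.
  From (x_1, y_1) = (14, 1): x_2 = 14·14 + 195·1·1 = 391; y_2 = 14·1 + 1·14 = 28.
  From (x_2, y_2) = (391, 28): x_3 = 14·391 + 195·1·28 = 10934; y_3 = 14·28 + 1·391 = 783.
  From (x_3, y_3) = (10934, 783): x_4 = 14·10934 + 195·1·783 = 305761; y_4 = 14·783 + 1·10934 = 21896.
Step 3: Verify x_4² - 195·y_4² = 93489789121 - 93489789120 = 1 (should be 1). ✓

(x_1, y_1) = (14, 1); (x_4, y_4) = (305761, 21896).


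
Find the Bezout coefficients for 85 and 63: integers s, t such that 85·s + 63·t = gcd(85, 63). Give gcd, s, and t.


Euclidean algorithm on (85, 63) — divide until remainder is 0:
  85 = 1 · 63 + 22
  63 = 2 · 22 + 19
  22 = 1 · 19 + 3
  19 = 6 · 3 + 1
  3 = 3 · 1 + 0
gcd(85, 63) = 1.
Track Bezout coefficients alongside the remainders: start with r₀ = 85 = a·1 + b·0 (s = 1, t = 0) and r₁ = 63 = a·0 + b·1 (s = 0, t = 1); each new remainder r_{k+1} = r_{k-1} − q_k·r_k inherits s_{k+1} = s_{k-1} − q_k·s_k, t_{k+1} = t_{k-1} − q_k·t_k, so r_k = a·s_k + b·t_k at every step:
  q = 1: r = 22, s = 1 − 1·0 = 1, t = 0 − 1·1 = -1  (check: 85·1 + 63·(-1) = 22)
  q = 2: r = 19, s = 0 − 2·1 = -2, t = 1 − 2·(-1) = 3  (check: 85·(-2) + 63·3 = 19)
  q = 1: r = 3, s = 1 − 1·(-2) = 3, t = -1 − 1·3 = -4  (check: 85·3 + 63·(-4) = 3)
  q = 6: r = 1, s = -2 − 6·3 = -20, t = 3 − 6·(-4) = 27  (check: 85·(-20) + 63·27 = 1)
The row with r = 1 (the gcd) gives the Bezout coefficients s = -20, t = 27.
Result: 85 · (-20) + 63 · (27) = 1.

gcd(85, 63) = 1; s = -20, t = 27 (check: 85·(-20) + 63·27 = 1).


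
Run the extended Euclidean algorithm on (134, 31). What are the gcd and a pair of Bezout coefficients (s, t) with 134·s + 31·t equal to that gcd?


Euclidean algorithm on (134, 31) — divide until remainder is 0:
  134 = 4 · 31 + 10
  31 = 3 · 10 + 1
  10 = 10 · 1 + 0
gcd(134, 31) = 1.
Track Bezout coefficients alongside the remainders: start with r₀ = 134 = a·1 + b·0 (s = 1, t = 0) and r₁ = 31 = a·0 + b·1 (s = 0, t = 1); each new remainder r_{k+1} = r_{k-1} − q_k·r_k inherits s_{k+1} = s_{k-1} − q_k·s_k, t_{k+1} = t_{k-1} − q_k·t_k, so r_k = a·s_k + b·t_k at every step:
  q = 4: r = 10, s = 1 − 4·0 = 1, t = 0 − 4·1 = -4  (check: 134·1 + 31·(-4) = 10)
  q = 3: r = 1, s = 0 − 3·1 = -3, t = 1 − 3·(-4) = 13  (check: 134·(-3) + 31·13 = 1)
The row with r = 1 (the gcd) gives the Bezout coefficients s = -3, t = 13.
Result: 134 · (-3) + 31 · (13) = 1.

gcd(134, 31) = 1; s = -3, t = 13 (check: 134·(-3) + 31·13 = 1).


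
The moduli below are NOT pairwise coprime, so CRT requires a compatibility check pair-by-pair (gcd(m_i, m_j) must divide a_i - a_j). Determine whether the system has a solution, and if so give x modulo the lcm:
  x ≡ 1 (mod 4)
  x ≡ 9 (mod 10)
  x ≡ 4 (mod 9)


Moduli 4, 10, 9 are not pairwise coprime, so CRT works modulo lcm(m_i) when all pairwise compatibility conditions hold.
Pairwise compatibility: gcd(m_i, m_j) must divide a_i - a_j for every pair.
Merge one congruence at a time:
  Start: x ≡ 1 (mod 4).
  Combine with x ≡ 9 (mod 10): gcd(4, 10) = 2; 9 - 1 = 8, which IS divisible by 2, so compatible.
    Write x = 1 + 4·t and substitute into x ≡ 9 (mod 10): 4·t ≡ 9 − 1 = 8 (mod 10).
    Divide the congruence (and modulus) by g = 2: 2·t ≡ 4 (mod 5).
    The inverse of 2 mod 5 is 3 (since 2·3 = 6 = 1·5 + 1), so t ≡ 3·4 = 12 ≡ 2 (mod 5).
    Then x = 1 + 4·2 = 9, valid modulo lcm(4, 10) = 20: x ≡ 9 (mod 20).
  Combine with x ≡ 4 (mod 9): gcd(20, 9) = 1; 4 - 9 = -5, which IS divisible by 1, so compatible.
    Write x = 9 + 20·t and substitute into x ≡ 4 (mod 9): 20·t ≡ 4 − 9 = -5 (mod 9).
    Reduce coefficients mod 9: 2·t ≡ 4 (mod 9).
    The inverse of 2 mod 9 is 5 (since 2·5 = 10 = 1·9 + 1), so t ≡ 5·4 = 20 ≡ 2 (mod 9).
    Then x = 9 + 20·2 = 49, valid modulo lcm(20, 9) = 180: x ≡ 49 (mod 180).
Verify: 49 mod 4 = 1, 49 mod 10 = 9, 49 mod 9 = 4.

x ≡ 49 (mod 180).


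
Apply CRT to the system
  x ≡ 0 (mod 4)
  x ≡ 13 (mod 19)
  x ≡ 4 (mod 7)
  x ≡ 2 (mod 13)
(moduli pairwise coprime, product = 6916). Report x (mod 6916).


Product of moduli M = 4 · 19 · 7 · 13 = 6916.
Merge one congruence at a time:
  Start: x ≡ 0 (mod 4).
  Combine with x ≡ 13 (mod 19); new modulus lcm = 76.
    Write x = 0 + 4·t and substitute into x ≡ 13 (mod 19): 4·t ≡ 13 − 0 = 13 (mod 19).
    The inverse of 4 mod 19 is 5 (since 4·5 = 20 = 1·19 + 1), so t ≡ 5·13 = 65 ≡ 8 (mod 19).
    Then x = 0 + 4·8 = 32, valid modulo lcm(4, 19) = 76: x ≡ 32 (mod 76).
  Combine with x ≡ 4 (mod 7); new modulus lcm = 532.
    Write x = 32 + 76·t and substitute into x ≡ 4 (mod 7): 76·t ≡ 4 − 32 = -28 (mod 7).
    Reduce coefficients mod 7: 6·t ≡ 0 (mod 7).
    The inverse of 6 mod 7 is 6 (since 6·6 = 36 = 5·7 + 1), so t ≡ 6·0 = 0 ≡ 0 (mod 7).
    Then x = 32 + 76·0 = 32, valid modulo lcm(76, 7) = 532: x ≡ 32 (mod 532).
  Combine with x ≡ 2 (mod 13); new modulus lcm = 6916.
    Write x = 32 + 532·t and substitute into x ≡ 2 (mod 13): 532·t ≡ 2 − 32 = -30 (mod 13).
    Reduce coefficients mod 13: 12·t ≡ 9 (mod 13).
    The inverse of 12 mod 13 is 12 (since 12·12 = 144 = 11·13 + 1), so t ≡ 12·9 = 108 ≡ 4 (mod 13).
    Then x = 32 + 532·4 = 2160, valid modulo lcm(532, 13) = 6916: x ≡ 2160 (mod 6916).
Verify against each original: 2160 mod 4 = 0, 2160 mod 19 = 13, 2160 mod 7 = 4, 2160 mod 13 = 2.

x ≡ 2160 (mod 6916).


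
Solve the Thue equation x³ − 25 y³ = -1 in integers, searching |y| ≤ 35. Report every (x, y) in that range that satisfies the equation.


The equation is x³ - 25y³ = -1. For fixed y, x³ = 25·y³ − 1, so a solution requires the RHS to be a perfect cube.
Strategy: iterate y from -35 to 35, compute RHS = 25·y³ − 1, and check whether it is a (positive or negative) perfect cube.
Check small values of y:
  y = 0: RHS = -1 = (-1)³ ⇒ x = -1 works.
  y = 1: RHS = 24 is not a perfect cube.
  y = -1: RHS = -26 is not a perfect cube.
  y = 2: RHS = 199 is not a perfect cube.
  y = -2: RHS = -201 is not a perfect cube.
  y = 3: RHS = 674 is not a perfect cube.
  y = -3: RHS = -676 is not a perfect cube.
Continuing the search up to |y| = 35 finds no further solutions beyond those listed.
Collected solutions: (-1, 0).

Solutions (with |y| ≤ 35): (-1, 0).
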